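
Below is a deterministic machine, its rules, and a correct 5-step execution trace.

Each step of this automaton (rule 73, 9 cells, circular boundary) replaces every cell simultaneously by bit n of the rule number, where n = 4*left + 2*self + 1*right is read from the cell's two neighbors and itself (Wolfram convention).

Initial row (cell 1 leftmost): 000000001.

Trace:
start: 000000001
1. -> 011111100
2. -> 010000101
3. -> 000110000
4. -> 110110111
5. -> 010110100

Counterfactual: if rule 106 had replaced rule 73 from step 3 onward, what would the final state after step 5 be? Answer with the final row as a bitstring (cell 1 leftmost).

(re-executing steps 3..5 under rule 106; state before step 3: 010000101)
3. -> 100001010
4. -> 000010101
5. -> 000101010

000101010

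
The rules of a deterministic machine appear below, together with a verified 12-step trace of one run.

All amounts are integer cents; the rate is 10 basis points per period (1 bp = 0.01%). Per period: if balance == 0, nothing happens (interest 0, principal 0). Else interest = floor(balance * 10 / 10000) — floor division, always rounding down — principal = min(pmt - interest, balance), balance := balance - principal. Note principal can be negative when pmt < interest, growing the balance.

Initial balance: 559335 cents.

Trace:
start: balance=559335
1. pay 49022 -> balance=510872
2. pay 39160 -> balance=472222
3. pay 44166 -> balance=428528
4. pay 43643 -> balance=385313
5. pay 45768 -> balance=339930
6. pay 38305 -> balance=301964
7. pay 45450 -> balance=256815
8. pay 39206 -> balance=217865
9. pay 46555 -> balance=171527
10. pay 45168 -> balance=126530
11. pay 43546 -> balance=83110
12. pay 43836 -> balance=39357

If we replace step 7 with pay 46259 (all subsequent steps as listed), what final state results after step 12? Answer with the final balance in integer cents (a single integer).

38545

(re-executing from step 7 with the substitution; state before step 7: balance=301964)
7. pay 46259 -> balance=256006
8. pay 39206 -> balance=217056
9. pay 46555 -> balance=170718
10. pay 45168 -> balance=125720
11. pay 43546 -> balance=82299
12. pay 43836 -> balance=38545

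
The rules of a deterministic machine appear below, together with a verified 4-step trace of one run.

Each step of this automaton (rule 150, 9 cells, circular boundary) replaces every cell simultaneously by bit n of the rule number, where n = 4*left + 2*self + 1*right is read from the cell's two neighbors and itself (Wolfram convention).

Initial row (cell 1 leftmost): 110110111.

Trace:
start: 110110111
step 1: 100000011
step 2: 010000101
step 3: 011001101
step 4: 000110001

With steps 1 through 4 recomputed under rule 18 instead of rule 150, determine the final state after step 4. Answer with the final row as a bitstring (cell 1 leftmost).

(re-executing steps 1..4 under rule 18; state before step 1: 110110111)
step 1: 000000000
step 2: 000000000
step 3: 000000000
step 4: 000000000

000000000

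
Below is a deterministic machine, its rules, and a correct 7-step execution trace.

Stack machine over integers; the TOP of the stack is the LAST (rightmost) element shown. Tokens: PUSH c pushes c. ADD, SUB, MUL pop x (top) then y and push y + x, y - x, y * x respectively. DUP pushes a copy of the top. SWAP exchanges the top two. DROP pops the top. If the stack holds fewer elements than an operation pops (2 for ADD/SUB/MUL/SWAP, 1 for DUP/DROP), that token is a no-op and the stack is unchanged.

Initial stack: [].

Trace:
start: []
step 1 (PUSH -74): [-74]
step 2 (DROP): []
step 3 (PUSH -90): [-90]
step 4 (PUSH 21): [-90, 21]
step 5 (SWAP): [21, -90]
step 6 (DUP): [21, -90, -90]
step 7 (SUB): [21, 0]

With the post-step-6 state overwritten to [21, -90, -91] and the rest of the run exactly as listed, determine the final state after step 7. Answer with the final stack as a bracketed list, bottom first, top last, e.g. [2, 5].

state after step 6 := [21, -90, -91]
step 7 (SUB): [21, 1]

[21, 1]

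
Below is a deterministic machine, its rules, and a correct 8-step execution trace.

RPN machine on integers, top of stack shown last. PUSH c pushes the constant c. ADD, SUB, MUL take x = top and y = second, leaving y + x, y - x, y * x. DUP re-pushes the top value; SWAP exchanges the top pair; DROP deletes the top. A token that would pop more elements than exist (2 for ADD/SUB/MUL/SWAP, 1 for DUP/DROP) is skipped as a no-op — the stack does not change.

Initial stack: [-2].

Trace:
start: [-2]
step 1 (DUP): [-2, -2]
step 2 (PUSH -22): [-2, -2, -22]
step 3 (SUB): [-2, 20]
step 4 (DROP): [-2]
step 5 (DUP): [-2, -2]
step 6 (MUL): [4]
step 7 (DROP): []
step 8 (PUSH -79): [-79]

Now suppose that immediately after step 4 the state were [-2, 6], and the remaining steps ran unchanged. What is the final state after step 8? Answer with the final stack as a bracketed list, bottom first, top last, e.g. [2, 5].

state after step 4 := [-2, 6]
step 5 (DUP): [-2, 6, 6]
step 6 (MUL): [-2, 36]
step 7 (DROP): [-2]
step 8 (PUSH -79): [-2, -79]

[-2, -79]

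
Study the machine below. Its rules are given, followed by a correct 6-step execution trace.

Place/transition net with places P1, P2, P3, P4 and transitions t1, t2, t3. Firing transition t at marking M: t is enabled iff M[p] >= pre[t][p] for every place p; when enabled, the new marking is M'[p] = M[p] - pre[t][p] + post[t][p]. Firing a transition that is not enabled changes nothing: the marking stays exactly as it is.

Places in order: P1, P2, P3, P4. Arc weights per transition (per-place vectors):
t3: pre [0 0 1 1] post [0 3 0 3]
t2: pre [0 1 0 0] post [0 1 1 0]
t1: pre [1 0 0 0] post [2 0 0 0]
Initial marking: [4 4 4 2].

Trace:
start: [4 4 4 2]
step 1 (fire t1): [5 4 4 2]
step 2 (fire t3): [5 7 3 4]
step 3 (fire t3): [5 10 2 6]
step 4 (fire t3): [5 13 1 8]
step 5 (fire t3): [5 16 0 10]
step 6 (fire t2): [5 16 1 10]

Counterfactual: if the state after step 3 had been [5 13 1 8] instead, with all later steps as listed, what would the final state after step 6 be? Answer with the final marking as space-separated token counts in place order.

5 16 1 10

state after step 3 := [5 13 1 8]
step 4 (fire t3): [5 16 0 10]
step 5 (fire t3): [5 16 0 10]
step 6 (fire t2): [5 16 1 10]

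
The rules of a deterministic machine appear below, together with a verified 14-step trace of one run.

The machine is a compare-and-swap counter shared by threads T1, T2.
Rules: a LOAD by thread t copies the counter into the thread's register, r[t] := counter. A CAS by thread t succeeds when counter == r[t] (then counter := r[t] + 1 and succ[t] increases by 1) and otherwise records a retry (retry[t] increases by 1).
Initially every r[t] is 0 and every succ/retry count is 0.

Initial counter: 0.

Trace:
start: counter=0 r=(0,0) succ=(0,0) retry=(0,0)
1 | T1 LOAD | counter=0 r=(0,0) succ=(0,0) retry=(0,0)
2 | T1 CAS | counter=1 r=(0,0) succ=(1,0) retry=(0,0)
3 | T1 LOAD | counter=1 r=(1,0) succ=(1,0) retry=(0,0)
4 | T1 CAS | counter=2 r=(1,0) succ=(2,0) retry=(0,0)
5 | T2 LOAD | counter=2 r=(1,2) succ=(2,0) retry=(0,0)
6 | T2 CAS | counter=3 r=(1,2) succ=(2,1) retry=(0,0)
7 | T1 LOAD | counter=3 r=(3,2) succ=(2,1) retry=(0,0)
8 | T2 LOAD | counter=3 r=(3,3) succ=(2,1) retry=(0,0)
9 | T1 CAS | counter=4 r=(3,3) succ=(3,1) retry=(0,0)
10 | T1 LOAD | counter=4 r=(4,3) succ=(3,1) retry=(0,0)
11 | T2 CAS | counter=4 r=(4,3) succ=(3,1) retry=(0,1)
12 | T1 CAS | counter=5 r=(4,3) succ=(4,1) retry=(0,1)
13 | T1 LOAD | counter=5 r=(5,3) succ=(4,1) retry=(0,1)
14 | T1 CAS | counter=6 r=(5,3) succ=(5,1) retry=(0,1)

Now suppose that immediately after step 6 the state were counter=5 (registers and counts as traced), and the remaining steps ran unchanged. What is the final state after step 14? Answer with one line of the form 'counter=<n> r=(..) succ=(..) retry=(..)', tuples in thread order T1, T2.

state after step 6 := counter=5 r=(1,2) succ=(2,1) retry=(0,0)
7 | T1 LOAD | counter=5 r=(5,2) succ=(2,1) retry=(0,0)
8 | T2 LOAD | counter=5 r=(5,5) succ=(2,1) retry=(0,0)
9 | T1 CAS | counter=6 r=(5,5) succ=(3,1) retry=(0,0)
10 | T1 LOAD | counter=6 r=(6,5) succ=(3,1) retry=(0,0)
11 | T2 CAS | counter=6 r=(6,5) succ=(3,1) retry=(0,1)
12 | T1 CAS | counter=7 r=(6,5) succ=(4,1) retry=(0,1)
13 | T1 LOAD | counter=7 r=(7,5) succ=(4,1) retry=(0,1)
14 | T1 CAS | counter=8 r=(7,5) succ=(5,1) retry=(0,1)

counter=8 r=(7,5) succ=(5,1) retry=(0,1)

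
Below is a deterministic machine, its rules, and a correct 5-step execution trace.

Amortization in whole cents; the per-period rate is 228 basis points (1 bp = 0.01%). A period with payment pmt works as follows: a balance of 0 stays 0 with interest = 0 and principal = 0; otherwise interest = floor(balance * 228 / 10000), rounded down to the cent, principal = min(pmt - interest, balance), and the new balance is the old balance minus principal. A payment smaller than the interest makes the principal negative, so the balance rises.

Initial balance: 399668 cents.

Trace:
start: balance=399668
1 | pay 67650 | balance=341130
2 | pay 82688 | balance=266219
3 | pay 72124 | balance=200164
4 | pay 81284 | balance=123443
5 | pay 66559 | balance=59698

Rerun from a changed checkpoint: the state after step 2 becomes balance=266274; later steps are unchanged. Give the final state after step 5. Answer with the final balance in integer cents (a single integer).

59758

state after step 2 := balance=266274
3 | pay 72124 | balance=200221
4 | pay 81284 | balance=123502
5 | pay 66559 | balance=59758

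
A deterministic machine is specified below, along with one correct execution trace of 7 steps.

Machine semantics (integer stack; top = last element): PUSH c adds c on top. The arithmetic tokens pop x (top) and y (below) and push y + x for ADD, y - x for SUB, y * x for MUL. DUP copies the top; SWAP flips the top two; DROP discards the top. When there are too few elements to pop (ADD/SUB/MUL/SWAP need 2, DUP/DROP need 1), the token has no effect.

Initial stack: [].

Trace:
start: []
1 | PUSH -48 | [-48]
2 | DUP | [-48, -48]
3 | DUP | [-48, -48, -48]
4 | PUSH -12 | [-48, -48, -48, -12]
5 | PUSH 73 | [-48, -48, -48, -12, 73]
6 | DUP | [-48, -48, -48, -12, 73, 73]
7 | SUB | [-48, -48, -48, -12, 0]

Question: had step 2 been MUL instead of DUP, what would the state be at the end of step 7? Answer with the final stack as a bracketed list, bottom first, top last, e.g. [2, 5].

[-48, -48, -12, 0]

(re-executing from step 2 with the substitution; state before step 2: [-48])
2 | MUL | [-48]
3 | DUP | [-48, -48]
4 | PUSH -12 | [-48, -48, -12]
5 | PUSH 73 | [-48, -48, -12, 73]
6 | DUP | [-48, -48, -12, 73, 73]
7 | SUB | [-48, -48, -12, 0]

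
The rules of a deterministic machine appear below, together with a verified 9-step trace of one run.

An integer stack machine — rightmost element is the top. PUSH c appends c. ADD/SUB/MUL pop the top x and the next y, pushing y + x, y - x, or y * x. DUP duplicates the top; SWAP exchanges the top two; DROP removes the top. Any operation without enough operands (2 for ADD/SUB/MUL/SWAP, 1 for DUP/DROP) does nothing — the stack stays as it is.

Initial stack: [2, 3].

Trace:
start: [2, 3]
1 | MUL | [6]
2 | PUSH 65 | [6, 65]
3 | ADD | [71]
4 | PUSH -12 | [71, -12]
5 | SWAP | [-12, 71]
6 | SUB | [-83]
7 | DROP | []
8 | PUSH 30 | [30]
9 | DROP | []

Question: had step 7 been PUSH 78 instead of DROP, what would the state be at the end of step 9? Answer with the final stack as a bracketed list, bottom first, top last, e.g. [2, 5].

(re-executing from step 7 with the substitution; state before step 7: [-83])
7 | PUSH 78 | [-83, 78]
8 | PUSH 30 | [-83, 78, 30]
9 | DROP | [-83, 78]

[-83, 78]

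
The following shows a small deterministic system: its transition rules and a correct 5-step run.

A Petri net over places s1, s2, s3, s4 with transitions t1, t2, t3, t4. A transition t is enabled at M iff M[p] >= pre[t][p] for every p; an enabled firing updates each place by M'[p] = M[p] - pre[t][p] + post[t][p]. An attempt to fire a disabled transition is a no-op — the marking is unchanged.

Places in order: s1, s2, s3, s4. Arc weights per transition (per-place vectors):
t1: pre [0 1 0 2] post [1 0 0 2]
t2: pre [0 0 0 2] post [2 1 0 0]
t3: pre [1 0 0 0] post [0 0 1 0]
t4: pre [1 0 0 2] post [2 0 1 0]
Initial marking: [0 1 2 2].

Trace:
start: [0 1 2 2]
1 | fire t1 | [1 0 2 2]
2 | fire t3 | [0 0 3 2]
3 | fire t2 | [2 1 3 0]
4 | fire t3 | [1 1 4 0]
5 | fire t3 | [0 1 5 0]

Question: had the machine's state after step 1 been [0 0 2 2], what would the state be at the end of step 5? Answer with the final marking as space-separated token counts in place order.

state after step 1 := [0 0 2 2]
2 | fire t3 | [0 0 2 2]
3 | fire t2 | [2 1 2 0]
4 | fire t3 | [1 1 3 0]
5 | fire t3 | [0 1 4 0]

0 1 4 0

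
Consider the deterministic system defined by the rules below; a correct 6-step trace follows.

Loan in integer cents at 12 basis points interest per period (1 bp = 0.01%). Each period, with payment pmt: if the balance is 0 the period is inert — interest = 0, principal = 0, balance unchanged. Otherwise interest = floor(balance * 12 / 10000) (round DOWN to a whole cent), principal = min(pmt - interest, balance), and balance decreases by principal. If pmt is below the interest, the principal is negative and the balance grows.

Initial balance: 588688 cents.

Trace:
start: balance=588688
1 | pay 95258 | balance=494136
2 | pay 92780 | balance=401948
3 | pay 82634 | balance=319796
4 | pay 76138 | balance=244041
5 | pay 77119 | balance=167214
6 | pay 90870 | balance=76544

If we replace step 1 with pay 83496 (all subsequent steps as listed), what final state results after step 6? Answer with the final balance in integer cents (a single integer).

(re-executing from step 1 with the substitution; state before step 1: balance=588688)
1 | pay 83496 | balance=505898
2 | pay 92780 | balance=413725
3 | pay 82634 | balance=331587
4 | pay 76138 | balance=255846
5 | pay 77119 | balance=179034
6 | pay 90870 | balance=88378

88378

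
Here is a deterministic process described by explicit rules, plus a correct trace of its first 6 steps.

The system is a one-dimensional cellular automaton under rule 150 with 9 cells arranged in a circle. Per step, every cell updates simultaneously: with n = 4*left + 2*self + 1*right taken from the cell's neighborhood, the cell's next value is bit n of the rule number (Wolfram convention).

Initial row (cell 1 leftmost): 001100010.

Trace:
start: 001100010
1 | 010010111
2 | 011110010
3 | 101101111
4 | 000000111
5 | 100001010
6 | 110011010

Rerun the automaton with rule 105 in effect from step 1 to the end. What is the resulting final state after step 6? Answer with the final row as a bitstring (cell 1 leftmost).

(re-executing steps 1..6 under rule 105; state before step 1: 001100010)
1 | 101101000
2 | 011110010
3 | 010010000
4 | 000000111
5 | 011110101
6 | 110011010

110011010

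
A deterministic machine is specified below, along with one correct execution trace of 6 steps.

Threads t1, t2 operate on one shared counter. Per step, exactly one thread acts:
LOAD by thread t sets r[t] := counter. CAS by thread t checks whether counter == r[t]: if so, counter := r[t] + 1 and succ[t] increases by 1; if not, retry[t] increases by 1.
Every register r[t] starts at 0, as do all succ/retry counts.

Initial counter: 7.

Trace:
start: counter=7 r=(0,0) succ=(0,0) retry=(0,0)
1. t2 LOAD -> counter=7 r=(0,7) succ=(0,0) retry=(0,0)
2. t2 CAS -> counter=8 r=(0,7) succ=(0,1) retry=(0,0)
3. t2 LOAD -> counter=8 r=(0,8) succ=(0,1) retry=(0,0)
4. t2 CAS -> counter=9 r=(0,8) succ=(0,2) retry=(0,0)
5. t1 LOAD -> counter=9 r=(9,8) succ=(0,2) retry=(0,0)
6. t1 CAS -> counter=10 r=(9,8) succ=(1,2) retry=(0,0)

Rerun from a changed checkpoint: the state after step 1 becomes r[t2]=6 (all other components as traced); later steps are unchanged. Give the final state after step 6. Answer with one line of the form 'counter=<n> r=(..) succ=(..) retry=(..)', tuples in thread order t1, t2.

counter=9 r=(8,7) succ=(1,1) retry=(0,1)

state after step 1 := counter=7 r=(0,6) succ=(0,0) retry=(0,0)
2. t2 CAS -> counter=7 r=(0,6) succ=(0,0) retry=(0,1)
3. t2 LOAD -> counter=7 r=(0,7) succ=(0,0) retry=(0,1)
4. t2 CAS -> counter=8 r=(0,7) succ=(0,1) retry=(0,1)
5. t1 LOAD -> counter=8 r=(8,7) succ=(0,1) retry=(0,1)
6. t1 CAS -> counter=9 r=(8,7) succ=(1,1) retry=(0,1)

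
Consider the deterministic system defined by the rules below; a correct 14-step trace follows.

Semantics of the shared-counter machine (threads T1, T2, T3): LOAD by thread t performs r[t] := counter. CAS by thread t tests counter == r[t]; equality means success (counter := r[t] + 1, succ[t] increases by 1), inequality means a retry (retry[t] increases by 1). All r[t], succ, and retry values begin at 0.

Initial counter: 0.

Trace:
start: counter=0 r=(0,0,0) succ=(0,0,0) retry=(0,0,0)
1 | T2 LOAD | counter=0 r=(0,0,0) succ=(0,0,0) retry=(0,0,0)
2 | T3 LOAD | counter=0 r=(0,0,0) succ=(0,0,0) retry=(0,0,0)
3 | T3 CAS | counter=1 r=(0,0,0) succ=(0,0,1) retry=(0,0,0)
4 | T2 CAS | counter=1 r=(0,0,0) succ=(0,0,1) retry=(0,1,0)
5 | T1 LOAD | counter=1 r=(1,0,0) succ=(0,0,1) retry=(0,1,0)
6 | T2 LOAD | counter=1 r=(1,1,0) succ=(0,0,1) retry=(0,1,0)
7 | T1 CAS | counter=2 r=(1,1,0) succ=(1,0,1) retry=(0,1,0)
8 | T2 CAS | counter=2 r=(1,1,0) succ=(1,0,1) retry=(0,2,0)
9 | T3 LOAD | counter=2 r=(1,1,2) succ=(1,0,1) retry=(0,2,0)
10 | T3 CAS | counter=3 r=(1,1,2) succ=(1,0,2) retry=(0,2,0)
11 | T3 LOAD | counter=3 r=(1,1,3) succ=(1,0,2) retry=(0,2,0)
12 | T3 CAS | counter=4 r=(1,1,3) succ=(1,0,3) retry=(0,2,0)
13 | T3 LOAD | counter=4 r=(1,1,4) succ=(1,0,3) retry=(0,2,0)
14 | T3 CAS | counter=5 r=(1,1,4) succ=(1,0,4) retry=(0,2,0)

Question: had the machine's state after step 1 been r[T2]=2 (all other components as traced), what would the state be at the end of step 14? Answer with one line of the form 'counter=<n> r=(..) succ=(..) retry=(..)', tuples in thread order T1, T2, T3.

state after step 1 := counter=0 r=(0,2,0) succ=(0,0,0) retry=(0,0,0)
2 | T3 LOAD | counter=0 r=(0,2,0) succ=(0,0,0) retry=(0,0,0)
3 | T3 CAS | counter=1 r=(0,2,0) succ=(0,0,1) retry=(0,0,0)
4 | T2 CAS | counter=1 r=(0,2,0) succ=(0,0,1) retry=(0,1,0)
5 | T1 LOAD | counter=1 r=(1,2,0) succ=(0,0,1) retry=(0,1,0)
6 | T2 LOAD | counter=1 r=(1,1,0) succ=(0,0,1) retry=(0,1,0)
7 | T1 CAS | counter=2 r=(1,1,0) succ=(1,0,1) retry=(0,1,0)
8 | T2 CAS | counter=2 r=(1,1,0) succ=(1,0,1) retry=(0,2,0)
9 | T3 LOAD | counter=2 r=(1,1,2) succ=(1,0,1) retry=(0,2,0)
10 | T3 CAS | counter=3 r=(1,1,2) succ=(1,0,2) retry=(0,2,0)
11 | T3 LOAD | counter=3 r=(1,1,3) succ=(1,0,2) retry=(0,2,0)
12 | T3 CAS | counter=4 r=(1,1,3) succ=(1,0,3) retry=(0,2,0)
13 | T3 LOAD | counter=4 r=(1,1,4) succ=(1,0,3) retry=(0,2,0)
14 | T3 CAS | counter=5 r=(1,1,4) succ=(1,0,4) retry=(0,2,0)

counter=5 r=(1,1,4) succ=(1,0,4) retry=(0,2,0)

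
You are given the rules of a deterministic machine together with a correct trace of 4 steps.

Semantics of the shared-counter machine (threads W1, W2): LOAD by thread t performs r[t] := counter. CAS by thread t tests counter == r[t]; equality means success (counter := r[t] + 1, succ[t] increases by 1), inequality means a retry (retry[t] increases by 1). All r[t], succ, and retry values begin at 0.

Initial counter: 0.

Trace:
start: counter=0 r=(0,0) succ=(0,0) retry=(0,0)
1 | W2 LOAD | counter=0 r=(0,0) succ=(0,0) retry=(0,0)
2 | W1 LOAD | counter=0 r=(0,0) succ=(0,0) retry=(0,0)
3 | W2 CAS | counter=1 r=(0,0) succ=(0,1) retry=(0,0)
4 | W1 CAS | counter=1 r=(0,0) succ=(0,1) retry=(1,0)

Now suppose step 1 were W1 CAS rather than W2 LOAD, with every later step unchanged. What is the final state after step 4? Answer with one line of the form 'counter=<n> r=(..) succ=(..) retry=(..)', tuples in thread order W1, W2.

counter=2 r=(1,0) succ=(2,0) retry=(0,1)

(re-executing from step 1 with the substitution; state before step 1: counter=0 r=(0,0) succ=(0,0) retry=(0,0))
1 | W1 CAS | counter=1 r=(0,0) succ=(1,0) retry=(0,0)
2 | W1 LOAD | counter=1 r=(1,0) succ=(1,0) retry=(0,0)
3 | W2 CAS | counter=1 r=(1,0) succ=(1,0) retry=(0,1)
4 | W1 CAS | counter=2 r=(1,0) succ=(2,0) retry=(0,1)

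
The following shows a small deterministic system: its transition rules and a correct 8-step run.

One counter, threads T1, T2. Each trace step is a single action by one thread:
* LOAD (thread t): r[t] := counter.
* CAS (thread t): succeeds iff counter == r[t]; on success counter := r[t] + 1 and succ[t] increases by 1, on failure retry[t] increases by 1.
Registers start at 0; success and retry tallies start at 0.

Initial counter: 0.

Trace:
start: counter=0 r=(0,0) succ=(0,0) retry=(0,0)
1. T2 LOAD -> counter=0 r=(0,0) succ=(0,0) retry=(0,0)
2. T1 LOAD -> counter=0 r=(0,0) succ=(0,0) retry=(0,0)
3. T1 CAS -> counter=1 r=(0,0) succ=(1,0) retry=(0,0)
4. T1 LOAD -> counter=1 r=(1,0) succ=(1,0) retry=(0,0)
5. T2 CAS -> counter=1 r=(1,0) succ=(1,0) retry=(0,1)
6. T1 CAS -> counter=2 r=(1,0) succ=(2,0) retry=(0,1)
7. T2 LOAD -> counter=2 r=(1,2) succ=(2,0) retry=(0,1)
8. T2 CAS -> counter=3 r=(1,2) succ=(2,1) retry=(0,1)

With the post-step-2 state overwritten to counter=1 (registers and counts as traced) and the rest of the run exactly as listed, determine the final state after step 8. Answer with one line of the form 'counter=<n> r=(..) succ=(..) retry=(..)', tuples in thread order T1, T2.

counter=3 r=(1,2) succ=(1,1) retry=(1,1)

state after step 2 := counter=1 r=(0,0) succ=(0,0) retry=(0,0)
3. T1 CAS -> counter=1 r=(0,0) succ=(0,0) retry=(1,0)
4. T1 LOAD -> counter=1 r=(1,0) succ=(0,0) retry=(1,0)
5. T2 CAS -> counter=1 r=(1,0) succ=(0,0) retry=(1,1)
6. T1 CAS -> counter=2 r=(1,0) succ=(1,0) retry=(1,1)
7. T2 LOAD -> counter=2 r=(1,2) succ=(1,0) retry=(1,1)
8. T2 CAS -> counter=3 r=(1,2) succ=(1,1) retry=(1,1)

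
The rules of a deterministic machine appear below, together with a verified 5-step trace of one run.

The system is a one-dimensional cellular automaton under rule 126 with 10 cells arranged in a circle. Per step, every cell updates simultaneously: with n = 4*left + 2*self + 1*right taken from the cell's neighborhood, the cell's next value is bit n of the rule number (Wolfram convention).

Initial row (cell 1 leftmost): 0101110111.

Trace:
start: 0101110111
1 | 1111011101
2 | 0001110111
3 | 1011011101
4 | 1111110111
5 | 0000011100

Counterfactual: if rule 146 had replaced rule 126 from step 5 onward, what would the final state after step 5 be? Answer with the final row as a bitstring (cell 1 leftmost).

1111100011

(re-executing step 5 under rule 146; state before step 5: 1111110111)
5 | 1111100011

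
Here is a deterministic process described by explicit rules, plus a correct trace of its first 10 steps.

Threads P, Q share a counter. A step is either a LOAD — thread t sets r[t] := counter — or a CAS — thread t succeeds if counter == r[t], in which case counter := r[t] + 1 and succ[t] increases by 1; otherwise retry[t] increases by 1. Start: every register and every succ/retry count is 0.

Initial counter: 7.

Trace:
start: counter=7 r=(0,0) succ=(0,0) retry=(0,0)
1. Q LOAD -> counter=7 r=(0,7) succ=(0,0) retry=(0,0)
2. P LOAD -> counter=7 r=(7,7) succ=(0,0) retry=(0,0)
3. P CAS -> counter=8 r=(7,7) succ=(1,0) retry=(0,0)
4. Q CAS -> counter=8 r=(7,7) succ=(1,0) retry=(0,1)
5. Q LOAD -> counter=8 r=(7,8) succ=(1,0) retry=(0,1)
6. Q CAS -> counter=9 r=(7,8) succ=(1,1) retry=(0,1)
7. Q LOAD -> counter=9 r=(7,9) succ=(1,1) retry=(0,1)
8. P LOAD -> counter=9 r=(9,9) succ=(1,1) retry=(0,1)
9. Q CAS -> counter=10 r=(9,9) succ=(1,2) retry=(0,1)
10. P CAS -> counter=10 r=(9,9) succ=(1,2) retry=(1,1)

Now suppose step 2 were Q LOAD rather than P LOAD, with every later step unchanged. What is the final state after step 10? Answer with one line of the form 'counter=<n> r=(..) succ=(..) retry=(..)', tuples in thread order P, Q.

counter=10 r=(9,9) succ=(0,3) retry=(2,0)

(re-executing from step 2 with the substitution; state before step 2: counter=7 r=(0,7) succ=(0,0) retry=(0,0))
2. Q LOAD -> counter=7 r=(0,7) succ=(0,0) retry=(0,0)
3. P CAS -> counter=7 r=(0,7) succ=(0,0) retry=(1,0)
4. Q CAS -> counter=8 r=(0,7) succ=(0,1) retry=(1,0)
5. Q LOAD -> counter=8 r=(0,8) succ=(0,1) retry=(1,0)
6. Q CAS -> counter=9 r=(0,8) succ=(0,2) retry=(1,0)
7. Q LOAD -> counter=9 r=(0,9) succ=(0,2) retry=(1,0)
8. P LOAD -> counter=9 r=(9,9) succ=(0,2) retry=(1,0)
9. Q CAS -> counter=10 r=(9,9) succ=(0,3) retry=(1,0)
10. P CAS -> counter=10 r=(9,9) succ=(0,3) retry=(2,0)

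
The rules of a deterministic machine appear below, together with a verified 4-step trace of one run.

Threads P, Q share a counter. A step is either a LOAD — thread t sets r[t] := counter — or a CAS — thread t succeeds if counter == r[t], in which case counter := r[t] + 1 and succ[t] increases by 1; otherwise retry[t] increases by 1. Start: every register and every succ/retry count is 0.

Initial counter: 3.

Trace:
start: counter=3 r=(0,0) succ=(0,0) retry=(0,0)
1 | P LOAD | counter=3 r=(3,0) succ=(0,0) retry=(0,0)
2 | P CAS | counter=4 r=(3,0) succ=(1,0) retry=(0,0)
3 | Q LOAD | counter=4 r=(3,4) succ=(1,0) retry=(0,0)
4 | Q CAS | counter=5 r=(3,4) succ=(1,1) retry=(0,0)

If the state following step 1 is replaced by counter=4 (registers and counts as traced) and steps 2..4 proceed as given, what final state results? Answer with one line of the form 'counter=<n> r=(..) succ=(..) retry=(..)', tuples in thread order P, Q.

state after step 1 := counter=4 r=(3,0) succ=(0,0) retry=(0,0)
2 | P CAS | counter=4 r=(3,0) succ=(0,0) retry=(1,0)
3 | Q LOAD | counter=4 r=(3,4) succ=(0,0) retry=(1,0)
4 | Q CAS | counter=5 r=(3,4) succ=(0,1) retry=(1,0)

counter=5 r=(3,4) succ=(0,1) retry=(1,0)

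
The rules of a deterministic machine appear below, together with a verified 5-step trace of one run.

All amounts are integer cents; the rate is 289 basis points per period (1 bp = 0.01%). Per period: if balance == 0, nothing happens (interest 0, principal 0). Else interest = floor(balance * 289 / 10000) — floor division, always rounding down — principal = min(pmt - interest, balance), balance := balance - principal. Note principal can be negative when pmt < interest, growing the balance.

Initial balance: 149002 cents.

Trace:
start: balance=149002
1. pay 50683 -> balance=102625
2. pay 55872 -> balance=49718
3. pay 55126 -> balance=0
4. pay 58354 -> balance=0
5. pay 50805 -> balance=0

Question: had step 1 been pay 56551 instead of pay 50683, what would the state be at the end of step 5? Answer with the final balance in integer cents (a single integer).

0

(re-executing from step 1 with the substitution; state before step 1: balance=149002)
1. pay 56551 -> balance=96757
2. pay 55872 -> balance=43681
3. pay 55126 -> balance=0
4. pay 58354 -> balance=0
5. pay 50805 -> balance=0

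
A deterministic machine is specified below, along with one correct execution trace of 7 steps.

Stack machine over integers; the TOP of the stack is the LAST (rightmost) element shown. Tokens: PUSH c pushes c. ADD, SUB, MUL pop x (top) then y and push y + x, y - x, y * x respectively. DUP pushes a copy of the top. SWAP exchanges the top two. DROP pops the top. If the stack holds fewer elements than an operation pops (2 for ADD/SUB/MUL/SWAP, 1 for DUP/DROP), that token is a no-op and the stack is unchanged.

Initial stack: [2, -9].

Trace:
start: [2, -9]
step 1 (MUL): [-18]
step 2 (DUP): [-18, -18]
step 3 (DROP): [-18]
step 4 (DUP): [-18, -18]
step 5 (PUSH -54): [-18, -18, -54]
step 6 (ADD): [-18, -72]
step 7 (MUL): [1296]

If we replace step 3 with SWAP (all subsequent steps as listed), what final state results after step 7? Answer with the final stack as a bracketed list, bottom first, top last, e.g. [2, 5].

[-18, 1296]

(re-executing from step 3 with the substitution; state before step 3: [-18, -18])
step 3 (SWAP): [-18, -18]
step 4 (DUP): [-18, -18, -18]
step 5 (PUSH -54): [-18, -18, -18, -54]
step 6 (ADD): [-18, -18, -72]
step 7 (MUL): [-18, 1296]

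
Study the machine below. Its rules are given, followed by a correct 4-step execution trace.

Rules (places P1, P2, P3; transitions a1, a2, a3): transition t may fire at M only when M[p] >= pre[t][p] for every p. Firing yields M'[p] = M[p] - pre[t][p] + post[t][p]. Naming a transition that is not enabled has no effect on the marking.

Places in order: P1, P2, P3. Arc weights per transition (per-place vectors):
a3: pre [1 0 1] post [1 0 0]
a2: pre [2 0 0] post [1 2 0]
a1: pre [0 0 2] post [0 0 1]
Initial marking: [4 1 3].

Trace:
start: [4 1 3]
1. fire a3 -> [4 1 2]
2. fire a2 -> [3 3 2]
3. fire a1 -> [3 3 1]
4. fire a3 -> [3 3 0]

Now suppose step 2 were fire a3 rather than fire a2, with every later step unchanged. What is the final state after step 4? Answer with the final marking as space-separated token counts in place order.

4 1 0

(re-executing from step 2 with the substitution; state before step 2: [4 1 2])
2. fire a3 -> [4 1 1]
3. fire a1 -> [4 1 1]
4. fire a3 -> [4 1 0]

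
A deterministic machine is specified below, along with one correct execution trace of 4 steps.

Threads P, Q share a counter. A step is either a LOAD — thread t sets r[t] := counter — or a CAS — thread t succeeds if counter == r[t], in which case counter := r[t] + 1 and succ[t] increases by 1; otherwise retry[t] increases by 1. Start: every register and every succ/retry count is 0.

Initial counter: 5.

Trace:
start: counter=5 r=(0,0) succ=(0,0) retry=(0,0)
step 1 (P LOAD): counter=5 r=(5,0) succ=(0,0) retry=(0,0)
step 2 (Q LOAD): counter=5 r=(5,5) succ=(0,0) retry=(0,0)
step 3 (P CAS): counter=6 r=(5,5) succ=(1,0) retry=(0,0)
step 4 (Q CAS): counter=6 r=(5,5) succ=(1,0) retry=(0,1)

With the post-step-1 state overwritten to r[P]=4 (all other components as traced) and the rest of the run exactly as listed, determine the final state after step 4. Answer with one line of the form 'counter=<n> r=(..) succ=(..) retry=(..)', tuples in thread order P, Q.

counter=6 r=(4,5) succ=(0,1) retry=(1,0)

state after step 1 := counter=5 r=(4,0) succ=(0,0) retry=(0,0)
step 2 (Q LOAD): counter=5 r=(4,5) succ=(0,0) retry=(0,0)
step 3 (P CAS): counter=5 r=(4,5) succ=(0,0) retry=(1,0)
step 4 (Q CAS): counter=6 r=(4,5) succ=(0,1) retry=(1,0)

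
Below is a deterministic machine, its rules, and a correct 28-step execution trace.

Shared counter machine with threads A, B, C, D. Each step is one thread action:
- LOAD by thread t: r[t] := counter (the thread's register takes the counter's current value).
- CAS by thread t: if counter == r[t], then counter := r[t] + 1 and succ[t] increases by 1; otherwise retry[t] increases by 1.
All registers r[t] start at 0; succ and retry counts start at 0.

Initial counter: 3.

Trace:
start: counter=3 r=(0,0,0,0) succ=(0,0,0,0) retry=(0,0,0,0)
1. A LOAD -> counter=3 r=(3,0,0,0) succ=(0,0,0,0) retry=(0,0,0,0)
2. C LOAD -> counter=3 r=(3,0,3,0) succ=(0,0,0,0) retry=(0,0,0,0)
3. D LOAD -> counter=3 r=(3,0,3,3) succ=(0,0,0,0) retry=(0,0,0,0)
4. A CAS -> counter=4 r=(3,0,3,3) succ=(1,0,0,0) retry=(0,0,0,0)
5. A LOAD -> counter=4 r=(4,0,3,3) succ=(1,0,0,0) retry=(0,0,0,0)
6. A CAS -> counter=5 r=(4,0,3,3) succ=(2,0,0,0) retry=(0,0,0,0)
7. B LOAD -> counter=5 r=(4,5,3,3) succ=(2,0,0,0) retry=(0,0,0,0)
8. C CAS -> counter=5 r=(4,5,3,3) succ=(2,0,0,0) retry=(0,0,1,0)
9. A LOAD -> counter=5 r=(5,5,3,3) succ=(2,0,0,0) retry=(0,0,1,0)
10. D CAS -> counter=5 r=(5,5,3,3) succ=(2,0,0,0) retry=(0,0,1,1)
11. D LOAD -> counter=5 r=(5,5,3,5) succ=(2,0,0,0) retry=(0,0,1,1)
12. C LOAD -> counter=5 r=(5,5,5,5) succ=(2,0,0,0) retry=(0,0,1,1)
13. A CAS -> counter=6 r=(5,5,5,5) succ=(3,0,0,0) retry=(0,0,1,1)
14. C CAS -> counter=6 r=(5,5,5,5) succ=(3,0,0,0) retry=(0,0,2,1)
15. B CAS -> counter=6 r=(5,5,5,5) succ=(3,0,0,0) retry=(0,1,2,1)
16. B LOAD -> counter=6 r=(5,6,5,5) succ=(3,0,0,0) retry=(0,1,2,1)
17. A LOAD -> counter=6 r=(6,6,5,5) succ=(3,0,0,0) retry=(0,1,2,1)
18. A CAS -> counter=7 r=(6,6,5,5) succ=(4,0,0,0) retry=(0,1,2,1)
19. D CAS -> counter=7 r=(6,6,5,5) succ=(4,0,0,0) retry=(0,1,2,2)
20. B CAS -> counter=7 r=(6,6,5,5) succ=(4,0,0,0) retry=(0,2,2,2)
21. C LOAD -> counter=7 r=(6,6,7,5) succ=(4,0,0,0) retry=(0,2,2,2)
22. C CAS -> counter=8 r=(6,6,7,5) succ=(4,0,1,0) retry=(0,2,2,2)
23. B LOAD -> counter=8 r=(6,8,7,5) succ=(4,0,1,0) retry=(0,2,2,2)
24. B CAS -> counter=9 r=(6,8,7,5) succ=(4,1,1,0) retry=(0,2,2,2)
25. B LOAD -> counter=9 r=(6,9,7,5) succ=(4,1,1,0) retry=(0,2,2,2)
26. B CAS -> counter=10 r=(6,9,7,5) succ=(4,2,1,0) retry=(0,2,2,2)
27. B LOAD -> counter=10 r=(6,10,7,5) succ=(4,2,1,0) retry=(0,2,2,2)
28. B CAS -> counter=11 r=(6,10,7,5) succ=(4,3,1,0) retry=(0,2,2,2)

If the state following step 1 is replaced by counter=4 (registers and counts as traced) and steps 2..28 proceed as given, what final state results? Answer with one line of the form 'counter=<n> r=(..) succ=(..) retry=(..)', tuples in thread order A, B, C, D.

state after step 1 := counter=4 r=(3,0,0,0) succ=(0,0,0,0) retry=(0,0,0,0)
2. C LOAD -> counter=4 r=(3,0,4,0) succ=(0,0,0,0) retry=(0,0,0,0)
3. D LOAD -> counter=4 r=(3,0,4,4) succ=(0,0,0,0) retry=(0,0,0,0)
4. A CAS -> counter=4 r=(3,0,4,4) succ=(0,0,0,0) retry=(1,0,0,0)
5. A LOAD -> counter=4 r=(4,0,4,4) succ=(0,0,0,0) retry=(1,0,0,0)
6. A CAS -> counter=5 r=(4,0,4,4) succ=(1,0,0,0) retry=(1,0,0,0)
7. B LOAD -> counter=5 r=(4,5,4,4) succ=(1,0,0,0) retry=(1,0,0,0)
8. C CAS -> counter=5 r=(4,5,4,4) succ=(1,0,0,0) retry=(1,0,1,0)
9. A LOAD -> counter=5 r=(5,5,4,4) succ=(1,0,0,0) retry=(1,0,1,0)
10. D CAS -> counter=5 r=(5,5,4,4) succ=(1,0,0,0) retry=(1,0,1,1)
11. D LOAD -> counter=5 r=(5,5,4,5) succ=(1,0,0,0) retry=(1,0,1,1)
12. C LOAD -> counter=5 r=(5,5,5,5) succ=(1,0,0,0) retry=(1,0,1,1)
13. A CAS -> counter=6 r=(5,5,5,5) succ=(2,0,0,0) retry=(1,0,1,1)
14. C CAS -> counter=6 r=(5,5,5,5) succ=(2,0,0,0) retry=(1,0,2,1)
15. B CAS -> counter=6 r=(5,5,5,5) succ=(2,0,0,0) retry=(1,1,2,1)
16. B LOAD -> counter=6 r=(5,6,5,5) succ=(2,0,0,0) retry=(1,1,2,1)
17. A LOAD -> counter=6 r=(6,6,5,5) succ=(2,0,0,0) retry=(1,1,2,1)
18. A CAS -> counter=7 r=(6,6,5,5) succ=(3,0,0,0) retry=(1,1,2,1)
19. D CAS -> counter=7 r=(6,6,5,5) succ=(3,0,0,0) retry=(1,1,2,2)
20. B CAS -> counter=7 r=(6,6,5,5) succ=(3,0,0,0) retry=(1,2,2,2)
21. C LOAD -> counter=7 r=(6,6,7,5) succ=(3,0,0,0) retry=(1,2,2,2)
22. C CAS -> counter=8 r=(6,6,7,5) succ=(3,0,1,0) retry=(1,2,2,2)
23. B LOAD -> counter=8 r=(6,8,7,5) succ=(3,0,1,0) retry=(1,2,2,2)
24. B CAS -> counter=9 r=(6,8,7,5) succ=(3,1,1,0) retry=(1,2,2,2)
25. B LOAD -> counter=9 r=(6,9,7,5) succ=(3,1,1,0) retry=(1,2,2,2)
26. B CAS -> counter=10 r=(6,9,7,5) succ=(3,2,1,0) retry=(1,2,2,2)
27. B LOAD -> counter=10 r=(6,10,7,5) succ=(3,2,1,0) retry=(1,2,2,2)
28. B CAS -> counter=11 r=(6,10,7,5) succ=(3,3,1,0) retry=(1,2,2,2)

counter=11 r=(6,10,7,5) succ=(3,3,1,0) retry=(1,2,2,2)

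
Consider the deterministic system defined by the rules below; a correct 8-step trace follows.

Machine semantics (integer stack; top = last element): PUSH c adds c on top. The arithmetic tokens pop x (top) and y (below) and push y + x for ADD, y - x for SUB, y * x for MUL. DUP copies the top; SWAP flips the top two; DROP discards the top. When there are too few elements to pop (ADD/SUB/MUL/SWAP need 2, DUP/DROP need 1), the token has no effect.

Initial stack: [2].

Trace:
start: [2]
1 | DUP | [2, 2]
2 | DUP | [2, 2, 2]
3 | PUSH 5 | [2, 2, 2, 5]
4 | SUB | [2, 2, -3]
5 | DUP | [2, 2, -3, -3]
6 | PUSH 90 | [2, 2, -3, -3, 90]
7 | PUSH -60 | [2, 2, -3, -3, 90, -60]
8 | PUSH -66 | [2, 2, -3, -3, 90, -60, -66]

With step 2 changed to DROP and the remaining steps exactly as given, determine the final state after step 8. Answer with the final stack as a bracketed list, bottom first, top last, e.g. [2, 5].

(re-executing from step 2 with the substitution; state before step 2: [2, 2])
2 | DROP | [2]
3 | PUSH 5 | [2, 5]
4 | SUB | [-3]
5 | DUP | [-3, -3]
6 | PUSH 90 | [-3, -3, 90]
7 | PUSH -60 | [-3, -3, 90, -60]
8 | PUSH -66 | [-3, -3, 90, -60, -66]

[-3, -3, 90, -60, -66]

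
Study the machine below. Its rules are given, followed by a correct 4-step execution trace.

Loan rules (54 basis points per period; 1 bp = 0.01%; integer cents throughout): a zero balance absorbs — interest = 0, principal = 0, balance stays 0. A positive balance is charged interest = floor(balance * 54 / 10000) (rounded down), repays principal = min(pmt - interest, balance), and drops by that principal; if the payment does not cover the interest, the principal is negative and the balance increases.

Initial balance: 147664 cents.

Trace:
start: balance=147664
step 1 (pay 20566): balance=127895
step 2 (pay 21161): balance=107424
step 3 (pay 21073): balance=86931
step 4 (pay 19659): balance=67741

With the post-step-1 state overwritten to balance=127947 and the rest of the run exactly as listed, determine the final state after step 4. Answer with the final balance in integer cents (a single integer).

state after step 1 := balance=127947
step 2 (pay 21161): balance=107476
step 3 (pay 21073): balance=86983
step 4 (pay 19659): balance=67793

67793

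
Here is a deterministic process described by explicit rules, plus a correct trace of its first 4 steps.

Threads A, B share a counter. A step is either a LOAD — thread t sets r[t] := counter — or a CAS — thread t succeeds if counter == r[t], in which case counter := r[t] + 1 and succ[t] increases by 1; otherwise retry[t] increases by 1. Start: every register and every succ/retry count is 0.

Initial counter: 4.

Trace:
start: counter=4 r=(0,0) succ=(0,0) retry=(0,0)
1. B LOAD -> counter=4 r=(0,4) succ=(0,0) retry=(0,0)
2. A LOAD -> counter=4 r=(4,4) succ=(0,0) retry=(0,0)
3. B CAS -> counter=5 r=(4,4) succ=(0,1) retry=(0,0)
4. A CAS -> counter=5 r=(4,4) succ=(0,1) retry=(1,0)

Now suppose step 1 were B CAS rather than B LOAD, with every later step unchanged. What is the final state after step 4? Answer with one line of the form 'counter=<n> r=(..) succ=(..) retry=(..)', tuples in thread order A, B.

counter=5 r=(4,0) succ=(1,0) retry=(0,2)

(re-executing from step 1 with the substitution; state before step 1: counter=4 r=(0,0) succ=(0,0) retry=(0,0))
1. B CAS -> counter=4 r=(0,0) succ=(0,0) retry=(0,1)
2. A LOAD -> counter=4 r=(4,0) succ=(0,0) retry=(0,1)
3. B CAS -> counter=4 r=(4,0) succ=(0,0) retry=(0,2)
4. A CAS -> counter=5 r=(4,0) succ=(1,0) retry=(0,2)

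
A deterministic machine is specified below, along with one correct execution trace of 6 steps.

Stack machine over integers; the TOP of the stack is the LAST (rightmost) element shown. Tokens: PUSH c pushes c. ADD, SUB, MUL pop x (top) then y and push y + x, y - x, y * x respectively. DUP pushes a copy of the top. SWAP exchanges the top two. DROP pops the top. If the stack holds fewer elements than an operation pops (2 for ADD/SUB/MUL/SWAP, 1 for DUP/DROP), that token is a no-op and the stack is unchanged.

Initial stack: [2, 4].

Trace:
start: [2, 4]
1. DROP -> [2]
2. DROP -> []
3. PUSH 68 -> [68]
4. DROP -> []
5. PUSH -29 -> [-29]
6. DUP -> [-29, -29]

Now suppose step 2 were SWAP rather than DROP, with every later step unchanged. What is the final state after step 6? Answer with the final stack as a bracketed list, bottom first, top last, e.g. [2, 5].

[2, -29, -29]

(re-executing from step 2 with the substitution; state before step 2: [2])
2. SWAP -> [2]
3. PUSH 68 -> [2, 68]
4. DROP -> [2]
5. PUSH -29 -> [2, -29]
6. DUP -> [2, -29, -29]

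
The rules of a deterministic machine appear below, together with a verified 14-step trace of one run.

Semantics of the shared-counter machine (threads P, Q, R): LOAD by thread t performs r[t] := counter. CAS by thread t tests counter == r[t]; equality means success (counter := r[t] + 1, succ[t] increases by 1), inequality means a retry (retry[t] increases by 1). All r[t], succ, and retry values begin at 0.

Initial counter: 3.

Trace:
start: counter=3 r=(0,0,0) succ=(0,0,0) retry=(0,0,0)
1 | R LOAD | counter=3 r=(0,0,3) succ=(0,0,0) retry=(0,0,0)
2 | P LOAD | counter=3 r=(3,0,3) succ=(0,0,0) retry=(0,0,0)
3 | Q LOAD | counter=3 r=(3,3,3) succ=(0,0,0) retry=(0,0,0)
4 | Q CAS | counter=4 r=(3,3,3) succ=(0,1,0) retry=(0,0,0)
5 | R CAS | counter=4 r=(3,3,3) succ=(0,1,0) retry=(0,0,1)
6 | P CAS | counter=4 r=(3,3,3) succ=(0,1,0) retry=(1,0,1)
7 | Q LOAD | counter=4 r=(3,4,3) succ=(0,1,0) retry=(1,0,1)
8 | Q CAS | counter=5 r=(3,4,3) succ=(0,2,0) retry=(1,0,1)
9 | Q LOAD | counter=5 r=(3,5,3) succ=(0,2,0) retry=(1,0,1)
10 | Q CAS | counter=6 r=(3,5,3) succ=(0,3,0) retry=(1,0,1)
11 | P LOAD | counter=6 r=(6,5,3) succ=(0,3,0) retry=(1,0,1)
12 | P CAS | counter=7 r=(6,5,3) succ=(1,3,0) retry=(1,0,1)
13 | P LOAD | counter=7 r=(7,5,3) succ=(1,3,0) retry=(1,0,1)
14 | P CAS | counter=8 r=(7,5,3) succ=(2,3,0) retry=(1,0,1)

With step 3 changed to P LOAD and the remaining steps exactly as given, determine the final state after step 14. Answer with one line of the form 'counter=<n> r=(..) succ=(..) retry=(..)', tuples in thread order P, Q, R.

(re-executing from step 3 with the substitution; state before step 3: counter=3 r=(3,0,3) succ=(0,0,0) retry=(0,0,0))
3 | P LOAD | counter=3 r=(3,0,3) succ=(0,0,0) retry=(0,0,0)
4 | Q CAS | counter=3 r=(3,0,3) succ=(0,0,0) retry=(0,1,0)
5 | R CAS | counter=4 r=(3,0,3) succ=(0,0,1) retry=(0,1,0)
6 | P CAS | counter=4 r=(3,0,3) succ=(0,0,1) retry=(1,1,0)
7 | Q LOAD | counter=4 r=(3,4,3) succ=(0,0,1) retry=(1,1,0)
8 | Q CAS | counter=5 r=(3,4,3) succ=(0,1,1) retry=(1,1,0)
9 | Q LOAD | counter=5 r=(3,5,3) succ=(0,1,1) retry=(1,1,0)
10 | Q CAS | counter=6 r=(3,5,3) succ=(0,2,1) retry=(1,1,0)
11 | P LOAD | counter=6 r=(6,5,3) succ=(0,2,1) retry=(1,1,0)
12 | P CAS | counter=7 r=(6,5,3) succ=(1,2,1) retry=(1,1,0)
13 | P LOAD | counter=7 r=(7,5,3) succ=(1,2,1) retry=(1,1,0)
14 | P CAS | counter=8 r=(7,5,3) succ=(2,2,1) retry=(1,1,0)

counter=8 r=(7,5,3) succ=(2,2,1) retry=(1,1,0)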